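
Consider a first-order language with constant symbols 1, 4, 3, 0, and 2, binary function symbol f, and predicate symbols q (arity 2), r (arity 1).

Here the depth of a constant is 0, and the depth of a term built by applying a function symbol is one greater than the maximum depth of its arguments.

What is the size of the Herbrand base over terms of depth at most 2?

First count ground terms of depth ≤ 2.
If N_k denotes the number of depth-≤k ground terms, the 5 constants give N_0 = 5, and each function symbol of arity r contributes N_{k-1}^r new terms at level k: N_k = 5 + N_{k-1}^2.
N_0 = 5
N_1 = 5 + 5^2 = 30
N_2 = 5 + 30^2 = 905
So |H| = 905.
A ground atom is a predicate applied to a tuple of terms from H, so the count is the sum over predicates of |H|^arity:
  q: 905^2 = 819025;  r: 905
Total ground atoms: 819025 + 905 = 819930.

819930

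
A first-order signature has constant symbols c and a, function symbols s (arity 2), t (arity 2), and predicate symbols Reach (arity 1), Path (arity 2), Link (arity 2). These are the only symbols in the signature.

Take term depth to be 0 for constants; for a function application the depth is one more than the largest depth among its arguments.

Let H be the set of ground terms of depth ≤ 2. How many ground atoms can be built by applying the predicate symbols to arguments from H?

81810

First count ground terms of depth ≤ 2.
Count level by level. With function symbols s/2, t/2, the terms of depth ≤ k are the 2 constants together with each function applied to depth-≤(k−1) tuples, so N_k = 2 + N_{k-1}^2 + N_{k-1}^2.
N_0 = 2
N_1 = 2 + 2^2 + 2^2 = 10
N_2 = 2 + 10^2 + 10^2 = 202
So |H| = 202.
Ground atoms are formed by filling each argument slot of a predicate with a term from H, so an r-ary predicate gives |H|^r atoms:
  Reach: 202;  Path: 202^2 = 40804;  Link: 202^2 = 40804
Total ground atoms: 202 + 40804 + 40804 = 81810.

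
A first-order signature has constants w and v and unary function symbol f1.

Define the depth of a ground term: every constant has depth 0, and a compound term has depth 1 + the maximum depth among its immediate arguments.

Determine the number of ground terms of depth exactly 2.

Let N_k = |{terms of depth ≤ k}|. Then N_0 = 2 and N_k = 2 + N_{k-1} for k ≥ 1 (one summand per function symbol, arity giving the exponent).
N_0 = 2
N_1 = 2 + 2 = 4
N_2 = 2 + 4 = 6
Terms of depth exactly 2: N_2 − N_1 = 6 − 4 = 2.

2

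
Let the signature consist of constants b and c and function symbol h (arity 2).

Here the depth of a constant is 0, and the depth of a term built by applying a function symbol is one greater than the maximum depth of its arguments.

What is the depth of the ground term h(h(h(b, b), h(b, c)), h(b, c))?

3

depth(h(b, b)) = 1 + max(0, 0) = 1
depth(h(b, c)) = 1 + max(0, 0) = 1
depth(h(h(b, b), h(b, c))) = 1 + max(1, 1) = 2
depth(h(h(h(b, b), h(b, c)), h(b, c))) = 1 + max(2, 1) = 3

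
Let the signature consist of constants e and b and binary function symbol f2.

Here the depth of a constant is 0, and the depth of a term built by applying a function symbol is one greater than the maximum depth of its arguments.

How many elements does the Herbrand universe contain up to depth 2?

38

Count level by level. With function symbols f2/2, the terms of depth ≤ k are the 2 constants together with each function applied to depth-≤(k−1) tuples, so N_k = 2 + N_{k-1}^2.
N_0 = 2
N_1 = 2 + 2^2 = 6
N_2 = 2 + 6^2 = 38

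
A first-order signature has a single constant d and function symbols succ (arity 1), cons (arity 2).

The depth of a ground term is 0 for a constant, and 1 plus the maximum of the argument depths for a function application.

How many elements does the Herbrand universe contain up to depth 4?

Write N_k for the number of ground terms of depth ≤ k. A term of depth ≤ k is either a constant or a function symbol applied to arguments of depth ≤ k−1, so N_k = 1 + N_{k-1} + N_{k-1}^2.
N_0 = 1
N_1 = 1 + 1 + 1^2 = 3
N_2 = 1 + 3 + 3^2 = 13
N_3 = 1 + 13 + 13^2 = 183
N_4 = 1 + 183 + 183^2 = 33673

33673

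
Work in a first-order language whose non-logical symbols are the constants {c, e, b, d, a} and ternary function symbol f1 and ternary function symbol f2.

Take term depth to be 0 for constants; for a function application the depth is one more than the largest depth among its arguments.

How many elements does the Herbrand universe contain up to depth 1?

Count level by level. With function symbols f1/3, f2/3, the terms of depth ≤ k are the 5 constants together with each function applied to depth-≤(k−1) tuples, so N_k = 5 + N_{k-1}^3 + N_{k-1}^3.
N_0 = 5
N_1 = 5 + 5^3 + 5^3 = 255

255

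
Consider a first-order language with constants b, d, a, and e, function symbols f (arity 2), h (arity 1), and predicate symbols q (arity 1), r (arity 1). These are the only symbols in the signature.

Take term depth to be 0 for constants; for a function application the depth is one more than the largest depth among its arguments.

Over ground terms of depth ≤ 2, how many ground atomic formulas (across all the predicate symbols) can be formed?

First count ground terms of depth ≤ 2.
If N_k denotes the number of depth-≤k ground terms, the 4 constants give N_0 = 4, and each function symbol of arity r contributes N_{k-1}^r new terms at level k: N_k = 4 + N_{k-1}^2 + N_{k-1}.
N_0 = 4
N_1 = 4 + 4^2 + 4 = 24
N_2 = 4 + 24^2 + 24 = 604
So |H| = 604.
Ground atoms are formed by filling each argument slot of a predicate with a term from H, so an r-ary predicate gives |H|^r atoms:
  q: 604;  r: 604
Total ground atoms: 604 + 604 = 1208.

1208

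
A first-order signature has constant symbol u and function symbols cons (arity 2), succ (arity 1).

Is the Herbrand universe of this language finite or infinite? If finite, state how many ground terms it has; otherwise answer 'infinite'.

The signature has at least one function symbol (cons, arity 2) and at least one constant (u).
Iterating cons gives infinitely many distinct ground terms: u, cons(u, u), cons(cons(u, u), cons(u, u)), ...
So the Herbrand universe is infinite.

infinite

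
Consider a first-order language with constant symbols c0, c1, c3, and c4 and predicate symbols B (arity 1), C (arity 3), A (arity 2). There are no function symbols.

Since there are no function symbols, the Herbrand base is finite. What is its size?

84

With no function symbols, the Herbrand universe is just the 4 constants.
Ground atoms per predicate: B: 4, C: 4^3 = 64, A: 4^2 = 16.
Herbrand base size = 4 + 64 + 16 = 84.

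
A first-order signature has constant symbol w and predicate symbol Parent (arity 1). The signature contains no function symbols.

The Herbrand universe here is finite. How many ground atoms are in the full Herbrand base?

With no function symbols, the Herbrand universe is just the 1 constant.
Ground atoms per predicate: Parent: 1.
Herbrand base size = 1 = 1.

1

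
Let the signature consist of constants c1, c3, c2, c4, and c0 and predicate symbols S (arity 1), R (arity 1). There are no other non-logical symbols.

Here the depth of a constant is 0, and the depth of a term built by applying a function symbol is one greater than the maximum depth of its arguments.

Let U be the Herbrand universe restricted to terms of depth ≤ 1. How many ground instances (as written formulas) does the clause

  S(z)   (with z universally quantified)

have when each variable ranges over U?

5

Ground terms of depth ≤ 1:
  With no function symbols every ground term is a constant, so there are exactly 5 ground terms at every depth bound.
  N_0 = 5
  N_1 = 5
  Explicitly: c1, c3, c2, c4, c0.
So there are 5 ground terms available for substitution.
The clause has 1 distinct variable (z), which appears in the body. In the free term algebra distinct substitutions yield syntactically distinct ground instances.
Number of ground instances = 5.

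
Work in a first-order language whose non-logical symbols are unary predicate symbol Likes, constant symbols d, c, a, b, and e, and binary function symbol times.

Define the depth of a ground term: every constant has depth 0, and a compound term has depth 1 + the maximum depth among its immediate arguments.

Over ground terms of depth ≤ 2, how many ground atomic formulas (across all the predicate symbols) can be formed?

First count ground terms of depth ≤ 2.
Count level by level. With function symbols times/2, the terms of depth ≤ k are the 5 constants together with each function applied to depth-≤(k−1) tuples, so N_k = 5 + N_{k-1}^2.
N_0 = 5
N_1 = 5 + 5^2 = 30
N_2 = 5 + 30^2 = 905
So |H| = 905.
Each predicate of arity r yields |H|^r ground atoms (one per choice of an r-tuple from H):
  Likes: 905
Total ground atoms: 905.

905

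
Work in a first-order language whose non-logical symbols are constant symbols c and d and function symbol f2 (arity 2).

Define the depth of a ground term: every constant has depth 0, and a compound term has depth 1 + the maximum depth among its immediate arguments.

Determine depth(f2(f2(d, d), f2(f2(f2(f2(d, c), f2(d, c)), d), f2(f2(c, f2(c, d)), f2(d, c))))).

depth(f2(d, d)) = 1 + max(0, 0) = 1
depth(f2(d, c)) = 1 + max(0, 0) = 1
depth(f2(f2(d, c), f2(d, c))) = 1 + max(1, 1) = 2
depth(f2(f2(f2(d, c), f2(d, c)), d)) = 1 + max(2, 0) = 3
depth(f2(c, d)) = 1 + max(0, 0) = 1
depth(f2(c, f2(c, d))) = 1 + max(0, 1) = 2
depth(f2(f2(c, f2(c, d)), f2(d, c))) = 1 + max(2, 1) = 3
depth(f2(f2(f2(f2(d, c), f2(d, c)), d), f2(f2(c, f2(c, d)), f2(d, c)))) = 1 + max(3, 3) = 4
depth(f2(f2(d, d), f2(f2(f2(f2(d, c), f2(d, c)), d), f2(f2(c, f2(c, d)), f2(d, c))))) = 1 + max(1, 4) = 5

5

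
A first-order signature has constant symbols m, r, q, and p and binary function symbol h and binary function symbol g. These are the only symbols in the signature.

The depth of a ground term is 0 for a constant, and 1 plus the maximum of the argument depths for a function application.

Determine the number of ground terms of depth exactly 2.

2560

Let N_k count ground terms of depth at most k. Each non-constant term of depth ≤ k is some function symbol applied to depth-≤(k−1) arguments, giving N_k = 4 + N_{k-1}^2 + N_{k-1}^2.
N_0 = 4
N_1 = 4 + 4^2 + 4^2 = 36
N_2 = 4 + 36^2 + 36^2 = 2596
Terms of depth exactly 2: N_2 − N_1 = 2596 − 36 = 2560.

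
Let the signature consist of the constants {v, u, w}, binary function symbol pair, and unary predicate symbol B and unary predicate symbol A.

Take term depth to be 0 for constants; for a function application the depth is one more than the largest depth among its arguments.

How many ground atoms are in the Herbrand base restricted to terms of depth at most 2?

First count ground terms of depth ≤ 2.
Let N_k count ground terms of depth at most k. Each non-constant term of depth ≤ k is some function symbol applied to depth-≤(k−1) arguments, giving N_k = 3 + N_{k-1}^2.
N_0 = 3
N_1 = 3 + 3^2 = 12
N_2 = 3 + 12^2 = 147
So |H| = 147.
Each predicate of arity r yields |H|^r ground atoms (one per choice of an r-tuple from H):
  B: 147;  A: 147
Total ground atoms: 147 + 147 = 294.

294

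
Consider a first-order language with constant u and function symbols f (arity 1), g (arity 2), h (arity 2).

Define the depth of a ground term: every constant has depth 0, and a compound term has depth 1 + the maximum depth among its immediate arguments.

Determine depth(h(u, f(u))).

2

depth(f(u)) = 1 + depth(u) = 1 + 0 = 1
depth(h(u, f(u))) = 1 + max(0, 1) = 2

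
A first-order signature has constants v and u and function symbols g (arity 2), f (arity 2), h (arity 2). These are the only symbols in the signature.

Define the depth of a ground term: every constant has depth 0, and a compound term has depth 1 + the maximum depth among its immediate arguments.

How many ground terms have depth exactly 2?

Write N_k for the number of ground terms of depth ≤ k. A term of depth ≤ k is either a constant or a function symbol applied to arguments of depth ≤ k−1, so N_k = 2 + N_{k-1}^2 + N_{k-1}^2 + N_{k-1}^2.
N_0 = 2
N_1 = 2 + 2^2 + 2^2 + 2^2 = 14
N_2 = 2 + 14^2 + 14^2 + 14^2 = 590
Terms of depth exactly 2: N_2 − N_1 = 590 − 14 = 576.

576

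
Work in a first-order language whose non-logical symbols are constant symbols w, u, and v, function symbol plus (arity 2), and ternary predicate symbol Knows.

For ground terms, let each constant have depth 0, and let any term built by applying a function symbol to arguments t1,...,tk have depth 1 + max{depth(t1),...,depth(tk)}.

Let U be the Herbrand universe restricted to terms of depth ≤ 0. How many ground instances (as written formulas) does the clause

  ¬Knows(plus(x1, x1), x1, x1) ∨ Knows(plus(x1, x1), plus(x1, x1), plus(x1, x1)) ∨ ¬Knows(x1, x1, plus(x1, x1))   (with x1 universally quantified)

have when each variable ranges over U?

3

Ground terms of depth ≤ 0:
  Let N_k = |{terms of depth ≤ k}|. Then N_0 = 3 and N_k = 3 + N_{k-1}^2 for k ≥ 1 (one summand per function symbol, arity giving the exponent).
  N_0 = 3
  Explicitly: w, u, v.
So there are 3 ground terms available for substitution.
The variable x1 ranges independently over the available ground terms, and distinct assignments produce distinct instances.
Number of ground instances = 3.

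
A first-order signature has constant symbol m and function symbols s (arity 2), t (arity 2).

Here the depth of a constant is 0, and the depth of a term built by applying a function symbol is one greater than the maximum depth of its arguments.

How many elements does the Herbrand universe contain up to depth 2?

19

If N_k denotes the number of depth-≤k ground terms, the 1 constant gives N_0 = 1, and each function symbol of arity r contributes N_{k-1}^r new terms at level k: N_k = 1 + N_{k-1}^2 + N_{k-1}^2.
N_0 = 1
N_1 = 1 + 1^2 + 1^2 = 3
N_2 = 1 + 3^2 + 3^2 = 19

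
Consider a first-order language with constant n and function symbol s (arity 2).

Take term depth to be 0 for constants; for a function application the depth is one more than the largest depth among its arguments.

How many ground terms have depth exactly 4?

651

Let N_k = |{terms of depth ≤ k}|. Then N_0 = 1 and N_k = 1 + N_{k-1}^2 for k ≥ 1 (one summand per function symbol, arity giving the exponent).
N_0 = 1
N_1 = 1 + 1^2 = 2
N_2 = 1 + 2^2 = 5
N_3 = 1 + 5^2 = 26
N_4 = 1 + 26^2 = 677
Terms of depth exactly 4: N_4 − N_3 = 677 − 26 = 651.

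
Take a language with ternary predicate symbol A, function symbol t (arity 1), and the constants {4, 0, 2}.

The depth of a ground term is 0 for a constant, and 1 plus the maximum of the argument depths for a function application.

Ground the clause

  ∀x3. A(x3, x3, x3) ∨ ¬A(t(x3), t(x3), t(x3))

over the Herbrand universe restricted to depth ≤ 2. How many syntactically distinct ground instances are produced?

9

Ground terms of depth ≤ 2:
  Write N_k for the number of ground terms of depth ≤ k. A term of depth ≤ k is either a constant or a function symbol applied to arguments of depth ≤ k−1, so N_k = 3 + N_{k-1}.
  N_0 = 3
  N_1 = 3 + 3 = 6
  N_2 = 3 + 6 = 9
So there are 9 ground terms available for substitution.
There is 1 variable to instantiate (x3),  occurring in at least one literal, so different choices give different ground instances.
Number of ground instances = 9.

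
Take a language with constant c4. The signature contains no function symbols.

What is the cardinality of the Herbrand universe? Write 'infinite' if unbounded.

There are no function symbols, so the only ground term is the single constant.
The Herbrand universe is {c4}, finite with 1 element.

1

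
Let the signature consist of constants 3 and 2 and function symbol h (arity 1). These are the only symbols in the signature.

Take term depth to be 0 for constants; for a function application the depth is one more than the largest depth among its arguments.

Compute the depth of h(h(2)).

2

depth(h(2)) = 1 + depth(2) = 1 + 0 = 1
depth(h(h(2))) = 1 + depth(h(2)) = 1 + 1 = 2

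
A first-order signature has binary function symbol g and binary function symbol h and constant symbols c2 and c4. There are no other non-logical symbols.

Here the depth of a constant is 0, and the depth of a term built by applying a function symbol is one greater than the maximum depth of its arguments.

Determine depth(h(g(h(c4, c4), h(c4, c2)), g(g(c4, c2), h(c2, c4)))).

3

depth(h(c4, c4)) = 1 + max(0, 0) = 1
depth(h(c4, c2)) = 1 + max(0, 0) = 1
depth(g(h(c4, c4), h(c4, c2))) = 1 + max(1, 1) = 2
depth(g(c4, c2)) = 1 + max(0, 0) = 1
depth(h(c2, c4)) = 1 + max(0, 0) = 1
depth(g(g(c4, c2), h(c2, c4))) = 1 + max(1, 1) = 2
depth(h(g(h(c4, c4), h(c4, c2)), g(g(c4, c2), h(c2, c4)))) = 1 + max(2, 2) = 3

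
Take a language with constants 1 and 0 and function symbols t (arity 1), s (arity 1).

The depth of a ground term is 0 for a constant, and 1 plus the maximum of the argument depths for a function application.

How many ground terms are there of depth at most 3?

Write N_k for the number of ground terms of depth ≤ k. A term of depth ≤ k is either a constant or a function symbol applied to arguments of depth ≤ k−1, so N_k = 2 + N_{k-1} + N_{k-1}.
N_0 = 2
N_1 = 2 + 2 + 2 = 6
N_2 = 2 + 6 + 6 = 14
N_3 = 2 + 14 + 14 = 30

30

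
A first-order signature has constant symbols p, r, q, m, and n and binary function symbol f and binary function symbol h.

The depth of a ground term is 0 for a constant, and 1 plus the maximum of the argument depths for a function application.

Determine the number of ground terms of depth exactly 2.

If N_k denotes the number of depth-≤k ground terms, the 5 constants give N_0 = 5, and each function symbol of arity r contributes N_{k-1}^r new terms at level k: N_k = 5 + N_{k-1}^2 + N_{k-1}^2.
N_0 = 5
N_1 = 5 + 5^2 + 5^2 = 55
N_2 = 5 + 55^2 + 55^2 = 6055
Terms of depth exactly 2: N_2 − N_1 = 6055 − 55 = 6000.

6000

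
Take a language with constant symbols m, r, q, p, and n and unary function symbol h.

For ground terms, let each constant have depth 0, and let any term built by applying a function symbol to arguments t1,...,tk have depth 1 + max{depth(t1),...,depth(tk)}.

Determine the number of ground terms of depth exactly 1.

Write N_k for the number of ground terms of depth ≤ k. A term of depth ≤ k is either a constant or a function symbol applied to arguments of depth ≤ k−1, so N_k = 5 + N_{k-1}.
N_0 = 5
N_1 = 5 + 5 = 10
Terms of depth exactly 1: N_1 − N_0 = 10 − 5 = 5.

5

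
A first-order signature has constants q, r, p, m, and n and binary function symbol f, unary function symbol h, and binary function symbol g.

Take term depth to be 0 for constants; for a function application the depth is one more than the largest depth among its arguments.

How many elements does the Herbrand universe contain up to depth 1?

60

Let N_k = |{terms of depth ≤ k}|. Then N_0 = 5 and N_k = 5 + N_{k-1}^2 + N_{k-1} + N_{k-1}^2 for k ≥ 1 (one summand per function symbol, arity giving the exponent).
N_0 = 5
N_1 = 5 + 5^2 + 5 + 5^2 = 60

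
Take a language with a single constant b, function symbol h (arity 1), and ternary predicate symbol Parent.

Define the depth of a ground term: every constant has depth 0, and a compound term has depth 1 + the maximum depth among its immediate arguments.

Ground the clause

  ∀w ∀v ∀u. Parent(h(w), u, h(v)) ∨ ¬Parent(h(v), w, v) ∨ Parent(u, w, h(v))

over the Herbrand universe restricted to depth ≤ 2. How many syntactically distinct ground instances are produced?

27

Ground terms of depth ≤ 2:
  Count level by level. With function symbols h/1, the terms of depth ≤ k are the 1 constant together with each function applied to depth-≤(k−1) tuples, so N_k = 1 + N_{k-1}.
  N_0 = 1
  N_1 = 1 + 1 = 2
  N_2 = 1 + 2 = 3
So there are 3 ground terms available for substitution.
The clause has 3 distinct variables (w, v, u), each appearing in the body. In the free term algebra distinct substitutions yield syntactically distinct ground instances.
Number of ground instances = 3^3 = 27.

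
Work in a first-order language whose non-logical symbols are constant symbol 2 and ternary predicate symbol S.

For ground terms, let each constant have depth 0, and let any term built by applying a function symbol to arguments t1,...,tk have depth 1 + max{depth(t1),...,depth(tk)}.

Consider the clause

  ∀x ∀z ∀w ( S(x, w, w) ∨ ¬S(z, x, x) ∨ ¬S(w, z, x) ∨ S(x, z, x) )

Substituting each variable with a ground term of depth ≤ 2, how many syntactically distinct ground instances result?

Ground terms of depth ≤ 2:
  With no function symbols every ground term is a constant, so there is exactly 1 ground term at every depth bound.
  N_0 = 1
  N_1 = 1
  N_2 = 1
  Explicitly: 2.
So there is exactly 1 ground term available for substitution.
Each of x, z, w ranges independently over the available ground terms, and distinct assignments produce distinct instances.
Number of ground instances = 1^3 = 1.

1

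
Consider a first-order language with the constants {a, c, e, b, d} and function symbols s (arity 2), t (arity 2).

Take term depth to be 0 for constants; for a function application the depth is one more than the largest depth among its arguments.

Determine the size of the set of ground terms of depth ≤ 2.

6055

Let N_k count ground terms of depth at most k. Each non-constant term of depth ≤ k is some function symbol applied to depth-≤(k−1) arguments, giving N_k = 5 + N_{k-1}^2 + N_{k-1}^2.
N_0 = 5
N_1 = 5 + 5^2 + 5^2 = 55
N_2 = 5 + 55^2 + 55^2 = 6055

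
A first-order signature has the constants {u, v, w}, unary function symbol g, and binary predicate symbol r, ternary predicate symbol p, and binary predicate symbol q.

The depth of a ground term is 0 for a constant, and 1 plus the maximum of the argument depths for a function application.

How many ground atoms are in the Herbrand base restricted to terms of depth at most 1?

288

First count ground terms of depth ≤ 1.
If N_k denotes the number of depth-≤k ground terms, the 3 constants give N_0 = 3, and each function symbol of arity r contributes N_{k-1}^r new terms at level k: N_k = 3 + N_{k-1}.
N_0 = 3
N_1 = 3 + 3 = 6
So |H| = 6.
For each predicate symbol, the number of ground atoms is |H| raised to its arity; summing:
  r: 6^2 = 36;  p: 6^3 = 216;  q: 6^2 = 36
Total ground atoms: 36 + 216 + 36 = 288.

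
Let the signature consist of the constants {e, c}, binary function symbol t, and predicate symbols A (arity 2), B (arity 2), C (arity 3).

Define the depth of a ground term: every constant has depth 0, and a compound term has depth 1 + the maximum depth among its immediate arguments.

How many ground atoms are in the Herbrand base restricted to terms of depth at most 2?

First count ground terms of depth ≤ 2.
Let N_k = |{terms of depth ≤ k}|. Then N_0 = 2 and N_k = 2 + N_{k-1}^2 for k ≥ 1 (one summand per function symbol, arity giving the exponent).
N_0 = 2
N_1 = 2 + 2^2 = 6
N_2 = 2 + 6^2 = 38
So |H| = 38.
A ground atom is a predicate applied to a tuple of terms from H, so the count is the sum over predicates of |H|^arity:
  A: 38^2 = 1444;  B: 38^2 = 1444;  C: 38^3 = 54872
Total ground atoms: 1444 + 1444 + 54872 = 57760.

57760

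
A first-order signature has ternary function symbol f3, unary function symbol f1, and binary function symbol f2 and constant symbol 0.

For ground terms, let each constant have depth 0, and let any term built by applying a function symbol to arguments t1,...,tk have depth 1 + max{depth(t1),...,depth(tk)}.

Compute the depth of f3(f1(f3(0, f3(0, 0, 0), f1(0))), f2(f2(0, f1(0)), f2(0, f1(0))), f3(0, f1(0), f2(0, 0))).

depth(f3(0, 0, 0)) = 1 + max(0, 0, 0) = 1
depth(f1(0)) = 1 + depth(0) = 1 + 0 = 1
depth(f3(0, f3(0, 0, 0), f1(0))) = 1 + max(0, 1, 1) = 2
depth(f1(f3(0, f3(0, 0, 0), f1(0)))) = 1 + depth(f3(0, f3(0, 0, 0), f1(0))) = 1 + 2 = 3
depth(f2(0, f1(0))) = 1 + max(0, 1) = 2
depth(f2(f2(0, f1(0)), f2(0, f1(0)))) = 1 + max(2, 2) = 3
depth(f2(0, 0)) = 1 + max(0, 0) = 1
depth(f3(0, f1(0), f2(0, 0))) = 1 + max(0, 1, 1) = 2
depth(f3(f1(f3(0, f3(0, 0, 0), f1(0))), f2(f2(0, f1(0)), f2(0, f1(0))), f3(0, f1(0), f2(0, 0)))) = 1 + max(3, 3, 2) = 4

4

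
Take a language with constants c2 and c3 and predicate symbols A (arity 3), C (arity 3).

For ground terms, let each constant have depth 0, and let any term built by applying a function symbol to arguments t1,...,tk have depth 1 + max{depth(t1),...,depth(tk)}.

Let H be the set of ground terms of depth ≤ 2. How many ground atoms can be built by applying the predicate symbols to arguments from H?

16

First count ground terms of depth ≤ 2.
With no function symbols every ground term is a constant, so there are exactly 2 ground terms at every depth bound.
N_0 = 2
N_1 = 2
N_2 = 2
So |H| = 2.
Ground atoms are formed by filling each argument slot of a predicate with a term from H, so an r-ary predicate gives |H|^r atoms:
  A: 2^3 = 8;  C: 2^3 = 8
Total ground atoms: 8 + 8 = 16.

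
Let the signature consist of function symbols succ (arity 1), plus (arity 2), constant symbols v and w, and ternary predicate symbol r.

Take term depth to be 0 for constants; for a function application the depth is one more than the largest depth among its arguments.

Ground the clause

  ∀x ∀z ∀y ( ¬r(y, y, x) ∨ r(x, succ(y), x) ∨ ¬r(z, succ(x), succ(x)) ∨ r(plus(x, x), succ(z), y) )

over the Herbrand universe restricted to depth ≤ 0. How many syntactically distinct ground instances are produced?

8

Ground terms of depth ≤ 0:
  Let N_k = |{terms of depth ≤ k}|. Then N_0 = 2 and N_k = 2 + N_{k-1} + N_{k-1}^2 for k ≥ 1 (one summand per function symbol, arity giving the exponent).
  N_0 = 2
So there are 2 ground terms available for substitution.
There are 3 variables to instantiate (x, z, y), each occurring in at least one literal, so different choices give different ground instances.
Number of ground instances = 2^3 = 8.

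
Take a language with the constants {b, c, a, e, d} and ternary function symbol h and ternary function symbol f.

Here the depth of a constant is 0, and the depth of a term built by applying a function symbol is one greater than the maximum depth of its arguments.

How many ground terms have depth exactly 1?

Let N_k = |{terms of depth ≤ k}|. Then N_0 = 5 and N_k = 5 + N_{k-1}^3 + N_{k-1}^3 for k ≥ 1 (one summand per function symbol, arity giving the exponent).
N_0 = 5
N_1 = 5 + 5^3 + 5^3 = 255
Terms of depth exactly 1: N_1 − N_0 = 255 − 5 = 250.

250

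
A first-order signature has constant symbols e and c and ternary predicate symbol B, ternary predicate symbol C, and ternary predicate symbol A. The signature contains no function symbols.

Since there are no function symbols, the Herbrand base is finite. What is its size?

With no function symbols, the Herbrand universe is just the 2 constants.
Ground atoms per predicate: B: 2^3 = 8, C: 2^3 = 8, A: 2^3 = 8.
Herbrand base size = 8 + 8 + 8 = 24.

24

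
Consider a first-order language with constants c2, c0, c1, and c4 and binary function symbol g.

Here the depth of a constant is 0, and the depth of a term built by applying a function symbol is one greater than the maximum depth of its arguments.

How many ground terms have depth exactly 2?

Count level by level. With function symbols g/2, the terms of depth ≤ k are the 4 constants together with each function applied to depth-≤(k−1) tuples, so N_k = 4 + N_{k-1}^2.
N_0 = 4
N_1 = 4 + 4^2 = 20
N_2 = 4 + 20^2 = 404
Terms of depth exactly 2: N_2 − N_1 = 404 − 20 = 384.

384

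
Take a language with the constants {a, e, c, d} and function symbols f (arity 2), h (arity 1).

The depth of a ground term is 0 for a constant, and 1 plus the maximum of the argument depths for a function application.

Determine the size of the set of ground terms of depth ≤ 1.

Count level by level. With function symbols f/2, h/1, the terms of depth ≤ k are the 4 constants together with each function applied to depth-≤(k−1) tuples, so N_k = 4 + N_{k-1}^2 + N_{k-1}.
N_0 = 4
N_1 = 4 + 4^2 + 4 = 24

24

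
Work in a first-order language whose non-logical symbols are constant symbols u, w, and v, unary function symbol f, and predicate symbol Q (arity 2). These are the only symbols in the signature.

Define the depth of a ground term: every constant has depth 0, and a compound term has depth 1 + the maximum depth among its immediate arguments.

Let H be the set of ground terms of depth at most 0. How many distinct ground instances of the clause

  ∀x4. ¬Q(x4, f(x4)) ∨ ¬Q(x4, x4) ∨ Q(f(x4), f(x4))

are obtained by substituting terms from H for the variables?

3

Ground terms of depth ≤ 0:
  Let N_k = |{terms of depth ≤ k}|. Then N_0 = 3 and N_k = 3 + N_{k-1} for k ≥ 1 (one summand per function symbol, arity giving the exponent).
  N_0 = 3
So there are 3 ground terms available for substitution.
The variable x4 ranges independently over the available ground terms, and distinct assignments produce distinct instances.
Number of ground instances = 3.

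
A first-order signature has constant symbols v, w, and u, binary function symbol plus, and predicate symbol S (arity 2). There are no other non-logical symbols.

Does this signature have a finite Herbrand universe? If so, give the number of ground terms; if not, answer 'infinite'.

The signature has at least one function symbol (plus, arity 2) and at least one constant (v).
Iterating plus gives infinitely many distinct ground terms: v, plus(v, v), plus(plus(v, v), plus(v, v)), ...
So the Herbrand universe is infinite.

infinite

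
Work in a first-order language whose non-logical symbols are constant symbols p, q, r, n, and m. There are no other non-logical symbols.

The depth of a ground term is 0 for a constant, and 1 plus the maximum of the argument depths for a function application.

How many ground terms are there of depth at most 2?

With no function symbols every ground term is a constant, so there are exactly 5 ground terms at every depth bound.
N_0 = 5
N_1 = 5
N_2 = 5
Explicitly: p, q, r, n, m.

5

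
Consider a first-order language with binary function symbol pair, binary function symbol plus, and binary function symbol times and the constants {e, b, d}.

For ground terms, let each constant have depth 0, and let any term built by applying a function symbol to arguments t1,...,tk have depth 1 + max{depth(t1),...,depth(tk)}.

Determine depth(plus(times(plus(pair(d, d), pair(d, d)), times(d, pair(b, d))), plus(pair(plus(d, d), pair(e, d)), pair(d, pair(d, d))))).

4

depth(pair(d, d)) = 1 + max(0, 0) = 1
depth(plus(pair(d, d), pair(d, d))) = 1 + max(1, 1) = 2
depth(pair(b, d)) = 1 + max(0, 0) = 1
depth(times(d, pair(b, d))) = 1 + max(0, 1) = 2
depth(times(plus(pair(d, d), pair(d, d)), times(d, pair(b, d)))) = 1 + max(2, 2) = 3
depth(plus(d, d)) = 1 + max(0, 0) = 1
depth(pair(e, d)) = 1 + max(0, 0) = 1
depth(pair(plus(d, d), pair(e, d))) = 1 + max(1, 1) = 2
depth(pair(d, pair(d, d))) = 1 + max(0, 1) = 2
depth(plus(pair(plus(d, d), pair(e, d)), pair(d, pair(d, d)))) = 1 + max(2, 2) = 3
depth(plus(times(plus(pair(d, d), pair(d, d)), times(d, pair(b, d))), plus(pair(plus(d, d), pair(e, d)), pair(d, pair(d, d))))) = 1 + max(3, 3) = 4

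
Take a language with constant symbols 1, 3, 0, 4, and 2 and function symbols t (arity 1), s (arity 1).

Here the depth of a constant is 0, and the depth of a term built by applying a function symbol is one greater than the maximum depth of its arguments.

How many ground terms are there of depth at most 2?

35

Write N_k for the number of ground terms of depth ≤ k. A term of depth ≤ k is either a constant or a function symbol applied to arguments of depth ≤ k−1, so N_k = 5 + N_{k-1} + N_{k-1}.
N_0 = 5
N_1 = 5 + 5 + 5 = 15
N_2 = 5 + 15 + 15 = 35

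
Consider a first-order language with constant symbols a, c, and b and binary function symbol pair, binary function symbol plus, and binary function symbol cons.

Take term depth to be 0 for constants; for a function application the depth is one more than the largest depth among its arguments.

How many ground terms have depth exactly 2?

Let N_k count ground terms of depth at most k. Each non-constant term of depth ≤ k is some function symbol applied to depth-≤(k−1) arguments, giving N_k = 3 + N_{k-1}^2 + N_{k-1}^2 + N_{k-1}^2.
N_0 = 3
N_1 = 3 + 3^2 + 3^2 + 3^2 = 30
N_2 = 3 + 30^2 + 30^2 + 30^2 = 2703
Terms of depth exactly 2: N_2 − N_1 = 2703 − 30 = 2673.

2673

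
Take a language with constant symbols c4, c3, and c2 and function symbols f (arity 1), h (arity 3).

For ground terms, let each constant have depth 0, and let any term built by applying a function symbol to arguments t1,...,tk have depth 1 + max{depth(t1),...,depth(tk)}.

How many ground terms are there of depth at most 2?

Let N_k count ground terms of depth at most k. Each non-constant term of depth ≤ k is some function symbol applied to depth-≤(k−1) arguments, giving N_k = 3 + N_{k-1} + N_{k-1}^3.
N_0 = 3
N_1 = 3 + 3 + 3^3 = 33
N_2 = 3 + 33 + 33^3 = 35973

35973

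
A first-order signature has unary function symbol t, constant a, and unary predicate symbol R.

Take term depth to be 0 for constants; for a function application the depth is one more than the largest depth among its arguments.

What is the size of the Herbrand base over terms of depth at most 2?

First count ground terms of depth ≤ 2.
Let N_k count ground terms of depth at most k. Each non-constant term of depth ≤ k is some function symbol applied to depth-≤(k−1) arguments, giving N_k = 1 + N_{k-1}.
N_0 = 1
N_1 = 1 + 1 = 2
N_2 = 1 + 2 = 3
Explicitly: a, t(a), t(t(a)).
So |H| = 3.
A ground atom is a predicate applied to a tuple of terms from H, so the count is the sum over predicates of |H|^arity:
  R: 3
Total ground atoms: 3.

3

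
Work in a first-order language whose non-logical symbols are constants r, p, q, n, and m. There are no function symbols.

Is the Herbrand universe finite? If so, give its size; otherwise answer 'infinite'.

There are no function symbols, so every ground term is one of the 5 constants.
The Herbrand universe is {r, p, q, n, m}, which is finite with 5 elements.

5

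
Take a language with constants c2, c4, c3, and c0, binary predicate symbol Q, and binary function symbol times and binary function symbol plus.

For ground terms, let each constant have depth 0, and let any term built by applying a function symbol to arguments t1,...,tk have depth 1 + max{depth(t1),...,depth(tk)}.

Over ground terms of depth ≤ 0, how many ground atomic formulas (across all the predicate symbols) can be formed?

First count ground terms of depth ≤ 0.
Let N_k count ground terms of depth at most k. Each non-constant term of depth ≤ k is some function symbol applied to depth-≤(k−1) arguments, giving N_k = 4 + N_{k-1}^2 + N_{k-1}^2.
N_0 = 4
Explicitly: c2, c4, c3, c0.
So |H| = 4.
Each predicate of arity r yields |H|^r ground atoms (one per choice of an r-tuple from H):
  Q: 4^2 = 16
Total ground atoms: 16.

16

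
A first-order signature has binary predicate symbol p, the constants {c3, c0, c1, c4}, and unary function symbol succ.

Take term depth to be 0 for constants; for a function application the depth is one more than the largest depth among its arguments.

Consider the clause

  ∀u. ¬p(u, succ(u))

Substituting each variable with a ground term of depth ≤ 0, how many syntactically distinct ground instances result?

Ground terms of depth ≤ 0:
  Write N_k for the number of ground terms of depth ≤ k. A term of depth ≤ k is either a constant or a function symbol applied to arguments of depth ≤ k−1, so N_k = 4 + N_{k-1}.
  N_0 = 4
  Explicitly: c3, c0, c1, c4.
So there are 4 ground terms available for substitution.
The body mentions the single quantified variable u; since ground terms form a free algebra, no two substitutions collapse to the same formula.
Number of ground instances = 4.

4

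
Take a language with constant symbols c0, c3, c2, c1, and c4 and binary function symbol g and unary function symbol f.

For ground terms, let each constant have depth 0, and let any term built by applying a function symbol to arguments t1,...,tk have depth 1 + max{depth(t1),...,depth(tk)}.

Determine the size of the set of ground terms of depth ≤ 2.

1265

Count level by level. With function symbols g/2, f/1, the terms of depth ≤ k are the 5 constants together with each function applied to depth-≤(k−1) tuples, so N_k = 5 + N_{k-1}^2 + N_{k-1}.
N_0 = 5
N_1 = 5 + 5^2 + 5 = 35
N_2 = 5 + 35^2 + 35 = 1265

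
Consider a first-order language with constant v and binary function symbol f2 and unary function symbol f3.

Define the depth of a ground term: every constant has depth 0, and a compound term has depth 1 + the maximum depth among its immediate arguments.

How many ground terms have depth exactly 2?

10

Write N_k for the number of ground terms of depth ≤ k. A term of depth ≤ k is either a constant or a function symbol applied to arguments of depth ≤ k−1, so N_k = 1 + N_{k-1}^2 + N_{k-1}.
N_0 = 1
N_1 = 1 + 1^2 + 1 = 3
N_2 = 1 + 3^2 + 3 = 13
Terms of depth exactly 2: N_2 − N_1 = 13 − 3 = 10.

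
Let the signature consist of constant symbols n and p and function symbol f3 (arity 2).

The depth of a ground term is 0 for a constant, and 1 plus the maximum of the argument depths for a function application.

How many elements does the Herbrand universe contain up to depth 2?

Count level by level. With function symbols f3/2, the terms of depth ≤ k are the 2 constants together with each function applied to depth-≤(k−1) tuples, so N_k = 2 + N_{k-1}^2.
N_0 = 2
N_1 = 2 + 2^2 = 6
N_2 = 2 + 6^2 = 38

38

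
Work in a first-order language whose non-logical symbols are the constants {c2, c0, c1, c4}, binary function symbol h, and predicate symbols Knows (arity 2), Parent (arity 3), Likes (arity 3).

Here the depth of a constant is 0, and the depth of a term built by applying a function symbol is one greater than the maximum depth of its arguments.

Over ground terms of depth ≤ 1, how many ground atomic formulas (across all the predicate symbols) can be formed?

First count ground terms of depth ≤ 1.
Write N_k for the number of ground terms of depth ≤ k. A term of depth ≤ k is either a constant or a function symbol applied to arguments of depth ≤ k−1, so N_k = 4 + N_{k-1}^2.
N_0 = 4
N_1 = 4 + 4^2 = 20
So |H| = 20.
Each predicate of arity r yields |H|^r ground atoms (one per choice of an r-tuple from H):
  Knows: 20^2 = 400;  Parent: 20^3 = 8000;  Likes: 20^3 = 8000
Total ground atoms: 400 + 8000 + 8000 = 16400.

16400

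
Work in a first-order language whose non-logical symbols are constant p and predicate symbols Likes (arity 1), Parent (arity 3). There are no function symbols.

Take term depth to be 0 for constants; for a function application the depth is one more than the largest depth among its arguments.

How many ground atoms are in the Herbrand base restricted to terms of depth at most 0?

2

First count ground terms of depth ≤ 0.
With no function symbols every ground term is a constant, so there is exactly 1 ground term at every depth bound.
N_0 = 1
So |H| = 1.
A ground atom is a predicate applied to a tuple of terms from H, so the count is the sum over predicates of |H|^arity:
  Likes: 1;  Parent: 1^3 = 1
Total ground atoms: 1 + 1 = 2.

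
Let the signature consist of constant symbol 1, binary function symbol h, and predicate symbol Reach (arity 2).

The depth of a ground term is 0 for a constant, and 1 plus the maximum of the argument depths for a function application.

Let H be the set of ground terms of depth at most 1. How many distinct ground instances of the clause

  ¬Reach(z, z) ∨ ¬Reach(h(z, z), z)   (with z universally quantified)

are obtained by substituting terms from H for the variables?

2

Ground terms of depth ≤ 1:
  If N_k denotes the number of depth-≤k ground terms, the 1 constant gives N_0 = 1, and each function symbol of arity r contributes N_{k-1}^r new terms at level k: N_k = 1 + N_{k-1}^2.
  N_0 = 1
  N_1 = 1 + 1^2 = 2
So there are 2 ground terms available for substitution.
There is 1 variable to instantiate (z),  occurring in at least one literal, so different choices give different ground instances.
Number of ground instances = 2.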